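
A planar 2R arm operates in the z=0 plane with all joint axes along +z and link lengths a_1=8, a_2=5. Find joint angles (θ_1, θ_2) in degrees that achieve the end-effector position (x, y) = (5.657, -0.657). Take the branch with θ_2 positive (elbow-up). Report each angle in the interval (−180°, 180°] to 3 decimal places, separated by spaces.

-45.001 134.998

cos θ_2 = (32.4333−8²−5²)/(2·8·5) = -0.7071; θ_2 = 134.9981° (elbow-up)
β = atan2(-0.6570,5.6570) = -6.6246°; ψ = atan2(3.5356,4.4646) = 38.3769°
θ_1 = β − ψ = -45.0015°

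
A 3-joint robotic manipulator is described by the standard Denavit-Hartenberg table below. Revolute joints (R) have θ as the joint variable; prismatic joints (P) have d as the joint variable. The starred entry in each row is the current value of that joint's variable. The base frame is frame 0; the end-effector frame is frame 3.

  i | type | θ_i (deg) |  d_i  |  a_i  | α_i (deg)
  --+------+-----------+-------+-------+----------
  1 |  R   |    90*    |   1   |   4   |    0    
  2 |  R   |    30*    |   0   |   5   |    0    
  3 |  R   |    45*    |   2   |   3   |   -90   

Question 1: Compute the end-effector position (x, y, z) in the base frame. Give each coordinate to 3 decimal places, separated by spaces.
-5.398 9.107 3.000

after link 1: o_1 = (0.0000, 4.0000, 1.0000)
after link 2: o_2 = (-2.5000, 8.3301, 1.0000)
after link 3: o_3 = (-5.3978, 9.1066, 3.0000)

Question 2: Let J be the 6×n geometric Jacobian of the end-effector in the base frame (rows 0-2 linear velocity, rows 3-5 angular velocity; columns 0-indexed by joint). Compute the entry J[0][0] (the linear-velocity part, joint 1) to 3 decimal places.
-9.107

axis z_0 = ẑ; lever o_n−o_0 = (-5.3978,9.1066,3.0000)
cross product → J_v[:, 0] = (-9.1066,-5.3978,0.0000)
J_ω[:, 0] = z_0
entry J[0][0] = -9.1066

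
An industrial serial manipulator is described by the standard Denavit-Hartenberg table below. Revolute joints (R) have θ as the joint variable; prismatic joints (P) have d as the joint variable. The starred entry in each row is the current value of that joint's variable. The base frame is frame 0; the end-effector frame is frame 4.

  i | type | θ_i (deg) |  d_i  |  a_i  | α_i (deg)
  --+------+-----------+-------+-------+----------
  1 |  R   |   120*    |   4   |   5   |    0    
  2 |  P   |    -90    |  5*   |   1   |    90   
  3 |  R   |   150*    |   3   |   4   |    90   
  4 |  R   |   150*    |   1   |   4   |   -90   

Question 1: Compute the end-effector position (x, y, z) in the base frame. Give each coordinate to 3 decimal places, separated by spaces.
after link 1: o_1 = (-2.5000, 4.3301, 4.0000)
after link 2: o_2 = (-1.6340, 4.8301, 9.0000)
after link 3: o_3 = (-3.1340, 0.5000, 11.0000)
after link 4: o_4 = (0.8971, 0.5179, 10.1340)

0.897 0.518 10.134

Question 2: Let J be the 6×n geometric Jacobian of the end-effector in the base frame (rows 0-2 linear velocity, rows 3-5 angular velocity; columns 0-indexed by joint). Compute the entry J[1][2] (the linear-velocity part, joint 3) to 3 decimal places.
axis z_2 = (0.5000,-0.8660,0.0000); lever o_n−o_2 = (2.5311,-4.3122,1.1340)
cross product → J_v[:, 2] = (-0.9821,-0.5670,0.0359)
J_ω[:, 2] = z_2
entry J[1][2] = -0.5670

-0.567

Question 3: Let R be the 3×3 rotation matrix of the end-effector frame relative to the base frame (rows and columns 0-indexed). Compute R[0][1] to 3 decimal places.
End-effector y-axis (col 1 of R) = (-0.4330,-0.2500,-0.8660)
R[0][1] = -0.4330

-0.433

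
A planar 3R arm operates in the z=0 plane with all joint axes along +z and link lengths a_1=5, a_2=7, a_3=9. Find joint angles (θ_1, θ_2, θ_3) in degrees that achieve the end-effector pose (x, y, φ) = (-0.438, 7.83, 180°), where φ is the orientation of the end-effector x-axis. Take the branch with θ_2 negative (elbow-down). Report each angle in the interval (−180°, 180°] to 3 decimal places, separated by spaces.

60.005 -30.008 150.003

wrist centre = target − a_3·(cos φ, sin φ) = (8.5620, 7.8300)
cos θ_2 = (134.6167−5²−7²)/(2·5·7) = 0.8660; θ_2 = -30.0082° (elbow-down)
β = atan2(7.8300,8.5620) = 42.4431°; ψ = atan2(-3.5009,11.0617) = -17.5619°
θ_1 = β − ψ = 60.0050°
θ_3 = φ − θ_1 − θ_2 = 150.0033° (wrapped to (-180°,180°])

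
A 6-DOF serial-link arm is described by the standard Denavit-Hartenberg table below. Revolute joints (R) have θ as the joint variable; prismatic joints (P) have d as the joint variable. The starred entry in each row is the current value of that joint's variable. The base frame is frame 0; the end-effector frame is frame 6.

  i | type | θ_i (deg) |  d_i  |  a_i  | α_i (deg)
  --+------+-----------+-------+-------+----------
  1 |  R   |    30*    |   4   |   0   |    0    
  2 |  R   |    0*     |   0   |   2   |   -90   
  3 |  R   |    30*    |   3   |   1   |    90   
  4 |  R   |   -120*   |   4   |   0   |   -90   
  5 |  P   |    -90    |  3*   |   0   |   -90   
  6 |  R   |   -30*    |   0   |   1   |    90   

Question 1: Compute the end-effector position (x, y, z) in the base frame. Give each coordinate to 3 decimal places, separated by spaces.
6.237 5.045 6.199

after link 1: o_1 = (0.0000, 0.0000, 4.0000)
after link 2: o_2 = (1.7321, 1.0000, 4.0000)
after link 3: o_3 = (0.9821, 4.0311, 3.5000)
after link 4: o_4 = (2.7141, 5.0311, 6.9641)
after link 5: o_5 = (5.4127, 4.8571, 5.6651)
after link 6: o_6 = (6.2374, 5.0446, 6.1986)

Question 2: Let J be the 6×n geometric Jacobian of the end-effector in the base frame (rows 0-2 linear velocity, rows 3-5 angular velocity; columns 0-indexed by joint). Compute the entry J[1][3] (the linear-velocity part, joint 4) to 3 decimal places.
3.383

axis z_3 = (0.4330,0.2500,0.8660); lever o_n−o_3 = (5.2554,1.0135,2.6986)
cross product → J_v[:, 3] = (-0.2030,3.3828,-0.8750)
J_ω[:, 3] = z_3
entry J[1][3] = 3.3828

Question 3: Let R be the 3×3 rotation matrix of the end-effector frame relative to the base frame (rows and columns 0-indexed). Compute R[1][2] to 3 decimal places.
-0.175

End-effector z-axis (col 2 of R) = (0.5625,-0.1752,-0.8080)
R[1][2] = -0.1752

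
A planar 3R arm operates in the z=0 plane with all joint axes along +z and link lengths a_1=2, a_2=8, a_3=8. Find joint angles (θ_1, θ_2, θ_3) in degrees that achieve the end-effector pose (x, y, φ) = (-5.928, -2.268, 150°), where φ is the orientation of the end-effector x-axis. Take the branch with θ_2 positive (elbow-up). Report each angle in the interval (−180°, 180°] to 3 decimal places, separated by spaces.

wrist centre = target − a_3·(cos φ, sin φ) = (1.0002, -6.2680)
cos θ_2 = (40.2882−2²−8²)/(2·2·8) = -0.8660; θ_2 = 149.9963° (elbow-up)
β = atan2(-6.2680,1.0002) = -80.9336°; ψ = atan2(4.0005,-4.9279) = 140.9307°
θ_1 = β − ψ = -221.8643°
θ_3 = φ − θ_1 − θ_2 = -138.1320° (wrapped to (-180°,180°])

138.136 149.996 -138.132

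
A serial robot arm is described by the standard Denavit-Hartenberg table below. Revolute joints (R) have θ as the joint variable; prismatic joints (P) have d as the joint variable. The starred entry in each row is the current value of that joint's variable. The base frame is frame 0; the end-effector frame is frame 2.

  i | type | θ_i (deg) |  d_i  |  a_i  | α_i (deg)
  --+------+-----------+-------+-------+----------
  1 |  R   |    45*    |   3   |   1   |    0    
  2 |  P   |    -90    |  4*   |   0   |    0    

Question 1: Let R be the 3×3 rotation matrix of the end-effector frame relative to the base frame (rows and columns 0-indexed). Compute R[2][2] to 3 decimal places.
End-effector z-axis (col 2 of R) = (0.0000,0.0000,1.0000)
R[2][2] = 1.0000

1.000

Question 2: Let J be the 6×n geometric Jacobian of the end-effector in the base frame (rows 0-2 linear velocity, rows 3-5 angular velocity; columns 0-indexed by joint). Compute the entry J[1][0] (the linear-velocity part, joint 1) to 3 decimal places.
axis z_0 = ẑ; lever o_n−o_0 = (0.7071,0.7071,7.0000)
cross product → J_v[:, 0] = (-0.7071,0.7071,0.0000)
J_ω[:, 0] = z_0
entry J[1][0] = 0.7071

0.707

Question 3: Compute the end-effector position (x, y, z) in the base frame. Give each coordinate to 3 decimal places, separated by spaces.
after link 1: o_1 = (0.7071, 0.7071, 3.0000)
after link 2: o_2 = (0.7071, 0.7071, 7.0000)

0.707 0.707 7.000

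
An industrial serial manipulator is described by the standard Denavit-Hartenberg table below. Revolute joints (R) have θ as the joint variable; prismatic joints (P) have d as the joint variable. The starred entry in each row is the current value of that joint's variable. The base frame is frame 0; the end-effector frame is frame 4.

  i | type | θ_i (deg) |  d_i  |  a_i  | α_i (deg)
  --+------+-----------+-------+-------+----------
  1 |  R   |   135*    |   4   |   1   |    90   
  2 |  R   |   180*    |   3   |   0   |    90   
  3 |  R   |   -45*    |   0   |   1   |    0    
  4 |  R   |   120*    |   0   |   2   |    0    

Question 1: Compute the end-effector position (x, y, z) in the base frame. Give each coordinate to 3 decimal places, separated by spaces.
after link 1: o_1 = (-0.7071, 0.7071, 4.0000)
after link 2: o_2 = (1.4142, 2.8284, 4.0000)
after link 3: o_3 = (1.4142, 1.8284, 4.0000)
after link 4: o_4 = (3.1463, 2.8284, 4.0000)

3.146 2.828 4.000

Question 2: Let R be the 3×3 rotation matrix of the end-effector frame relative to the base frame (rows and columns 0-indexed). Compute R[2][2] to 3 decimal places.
End-effector z-axis (col 2 of R) = (-0.0000,0.0000,1.0000)
R[2][2] = 1.0000

1.000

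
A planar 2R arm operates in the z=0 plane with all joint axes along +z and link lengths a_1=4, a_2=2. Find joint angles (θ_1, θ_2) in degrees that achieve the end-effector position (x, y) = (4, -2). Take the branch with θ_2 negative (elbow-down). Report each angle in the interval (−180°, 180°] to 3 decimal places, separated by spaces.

cos θ_2 = (20.0000−4²−2²)/(2·4·2) = 0.0000; θ_2 = -90.0000° (elbow-down)
β = atan2(-2.0000,4.0000) = -26.5651°; ψ = atan2(-2.0000,4.0000) = -26.5651°
θ_1 = β − ψ = 0.0000°

0.000 -90.000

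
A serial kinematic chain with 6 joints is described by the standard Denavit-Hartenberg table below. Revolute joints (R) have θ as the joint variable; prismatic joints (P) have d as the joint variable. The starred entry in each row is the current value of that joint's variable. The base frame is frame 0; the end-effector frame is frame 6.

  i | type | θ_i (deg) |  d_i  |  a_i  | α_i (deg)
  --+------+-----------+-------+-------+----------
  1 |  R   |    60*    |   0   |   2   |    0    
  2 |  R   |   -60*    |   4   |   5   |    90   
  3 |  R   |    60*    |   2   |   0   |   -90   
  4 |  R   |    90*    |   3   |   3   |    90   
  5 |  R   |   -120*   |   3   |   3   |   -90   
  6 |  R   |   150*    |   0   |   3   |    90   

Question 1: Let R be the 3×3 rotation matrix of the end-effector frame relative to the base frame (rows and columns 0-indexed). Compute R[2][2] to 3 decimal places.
End-effector z-axis (col 2 of R) = (-0.0580,-0.2500,-0.9665)
R[2][2] = -0.9665

-0.967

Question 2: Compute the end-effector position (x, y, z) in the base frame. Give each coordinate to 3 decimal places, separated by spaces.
4.453 2.531 6.625

after link 1: o_1 = (1.0000, 1.7321, 0.0000)
after link 2: o_2 = (6.0000, 1.7321, 4.0000)
after link 3: o_3 = (6.0000, -0.2679, 4.0000)
after link 4: o_4 = (3.4019, 2.7321, 5.5000)
after link 5: o_5 = (7.1519, 1.2321, 6.7990)
after link 6: o_6 = (4.4534, 2.5311, 6.6250)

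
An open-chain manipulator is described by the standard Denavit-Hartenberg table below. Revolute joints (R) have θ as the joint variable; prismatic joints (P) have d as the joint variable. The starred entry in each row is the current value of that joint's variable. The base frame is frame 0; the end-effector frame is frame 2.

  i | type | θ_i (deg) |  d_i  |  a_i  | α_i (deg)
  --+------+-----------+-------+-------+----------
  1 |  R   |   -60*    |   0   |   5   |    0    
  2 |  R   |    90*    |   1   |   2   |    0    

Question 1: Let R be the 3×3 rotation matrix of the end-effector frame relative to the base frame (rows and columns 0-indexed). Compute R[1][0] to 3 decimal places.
End-effector x-axis (col 0 of R) = (0.8660,0.5000,0.0000)
R[1][0] = 0.5000

0.500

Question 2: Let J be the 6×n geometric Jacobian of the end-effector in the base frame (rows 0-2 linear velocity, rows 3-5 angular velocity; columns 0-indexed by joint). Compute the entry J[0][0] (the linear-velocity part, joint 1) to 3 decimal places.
axis z_0 = ẑ; lever o_n−o_0 = (4.2321,-3.3301,1.0000)
cross product → J_v[:, 0] = (3.3301,4.2321,-0.0000)
J_ω[:, 0] = z_0
entry J[0][0] = 3.3301

3.330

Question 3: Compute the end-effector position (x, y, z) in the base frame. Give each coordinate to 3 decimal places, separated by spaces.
4.232 -3.330 1.000

after link 1: o_1 = (2.5000, -4.3301, 0.0000)
after link 2: o_2 = (4.2321, -3.3301, 1.0000)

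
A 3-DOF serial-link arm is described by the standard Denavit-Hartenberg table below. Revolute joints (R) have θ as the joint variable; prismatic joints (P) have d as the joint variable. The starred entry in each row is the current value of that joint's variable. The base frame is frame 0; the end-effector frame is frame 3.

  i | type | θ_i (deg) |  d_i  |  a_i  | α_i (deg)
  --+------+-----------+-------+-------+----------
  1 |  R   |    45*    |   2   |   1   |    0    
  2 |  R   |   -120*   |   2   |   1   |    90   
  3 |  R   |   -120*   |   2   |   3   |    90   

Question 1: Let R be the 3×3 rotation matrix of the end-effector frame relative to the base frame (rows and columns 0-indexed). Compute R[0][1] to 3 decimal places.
-0.966

End-effector y-axis (col 1 of R) = (-0.9659,-0.2588,0.0000)
R[0][1] = -0.9659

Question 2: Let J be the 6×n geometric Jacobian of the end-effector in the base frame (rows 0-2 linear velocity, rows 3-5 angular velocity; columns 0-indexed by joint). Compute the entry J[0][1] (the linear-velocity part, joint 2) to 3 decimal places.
0.035

axis z_1 = (0.0000,0.0000,1.0000); lever o_n−o_1 = (-2.0613,-0.0347,-0.5981)
cross product → J_v[:, 1] = (0.0347,-2.0613,0.0000)
J_ω[:, 1] = z_1
entry J[0][1] = 0.0347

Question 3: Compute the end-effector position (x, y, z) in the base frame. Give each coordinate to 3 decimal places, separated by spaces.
-1.354 0.672 1.402

after link 1: o_1 = (0.7071, 0.7071, 2.0000)
after link 2: o_2 = (0.9659, -0.2588, 4.0000)
after link 3: o_3 = (-1.3542, 0.6724, 1.4019)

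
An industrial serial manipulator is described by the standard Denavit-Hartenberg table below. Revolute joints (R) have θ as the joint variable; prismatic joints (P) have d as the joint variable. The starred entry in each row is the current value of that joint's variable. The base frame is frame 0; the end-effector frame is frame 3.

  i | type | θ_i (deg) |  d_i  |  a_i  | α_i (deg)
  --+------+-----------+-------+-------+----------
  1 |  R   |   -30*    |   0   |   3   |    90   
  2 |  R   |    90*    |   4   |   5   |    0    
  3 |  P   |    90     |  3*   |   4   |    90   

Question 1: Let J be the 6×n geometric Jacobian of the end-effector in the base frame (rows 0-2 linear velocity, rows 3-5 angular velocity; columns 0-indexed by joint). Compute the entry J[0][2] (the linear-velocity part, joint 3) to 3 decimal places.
-0.500

prismatic axis z_2 = (-0.5000,-0.8660,0.0000)
J_v[:, 2] = z_2; J_ω[:, 2] = (0,0,0)
entry J[0][2] = -0.5000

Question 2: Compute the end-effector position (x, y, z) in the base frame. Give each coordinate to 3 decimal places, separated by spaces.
after link 1: o_1 = (2.5981, -1.5000, 0.0000)
after link 2: o_2 = (0.5981, -4.9641, 5.0000)
after link 3: o_3 = (-4.3660, -5.5622, 5.0000)

-4.366 -5.562 5.000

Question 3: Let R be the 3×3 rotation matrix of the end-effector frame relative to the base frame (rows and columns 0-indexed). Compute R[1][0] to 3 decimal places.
0.500

End-effector x-axis (col 0 of R) = (-0.8660,0.5000,0.0000)
R[1][0] = 0.5000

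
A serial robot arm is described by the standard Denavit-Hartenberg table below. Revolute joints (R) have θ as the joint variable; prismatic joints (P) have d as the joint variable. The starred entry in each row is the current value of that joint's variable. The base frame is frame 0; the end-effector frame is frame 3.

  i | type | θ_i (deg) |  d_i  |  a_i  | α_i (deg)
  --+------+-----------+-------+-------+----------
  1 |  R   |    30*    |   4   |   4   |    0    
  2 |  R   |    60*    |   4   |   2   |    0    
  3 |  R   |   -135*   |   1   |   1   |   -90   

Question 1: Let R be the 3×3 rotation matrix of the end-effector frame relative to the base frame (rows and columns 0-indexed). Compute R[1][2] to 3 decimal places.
End-effector z-axis (col 2 of R) = (0.7071,0.7071,0.0000)
R[1][2] = 0.7071

0.707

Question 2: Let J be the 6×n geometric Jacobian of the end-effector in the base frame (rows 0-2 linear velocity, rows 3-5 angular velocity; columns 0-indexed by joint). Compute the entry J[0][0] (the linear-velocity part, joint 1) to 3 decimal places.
-3.293

axis z_0 = ẑ; lever o_n−o_0 = (4.1712,3.2929,9.0000)
cross product → J_v[:, 0] = (-3.2929,4.1712,0.0000)
J_ω[:, 0] = z_0
entry J[0][0] = -3.2929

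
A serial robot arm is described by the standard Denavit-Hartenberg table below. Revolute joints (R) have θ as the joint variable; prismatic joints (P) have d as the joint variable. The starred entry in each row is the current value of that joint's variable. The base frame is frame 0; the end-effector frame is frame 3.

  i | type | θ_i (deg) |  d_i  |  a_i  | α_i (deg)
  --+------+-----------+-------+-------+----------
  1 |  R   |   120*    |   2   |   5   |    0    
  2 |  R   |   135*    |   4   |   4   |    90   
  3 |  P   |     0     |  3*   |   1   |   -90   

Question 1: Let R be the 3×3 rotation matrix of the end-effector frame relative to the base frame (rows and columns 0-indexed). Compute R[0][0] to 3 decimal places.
End-effector x-axis (col 0 of R) = (-0.2588,-0.9659,0.0000)
R[0][0] = -0.2588

-0.259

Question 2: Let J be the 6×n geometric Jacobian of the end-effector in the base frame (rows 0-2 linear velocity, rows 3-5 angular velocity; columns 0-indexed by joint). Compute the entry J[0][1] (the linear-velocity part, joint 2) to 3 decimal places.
4.053

axis z_1 = (0.0000,0.0000,1.0000); lever o_n−o_1 = (-4.1919,-4.0532,4.0000)
cross product → J_v[:, 1] = (4.0532,-4.1919,0.0000)
J_ω[:, 1] = z_1
entry J[0][1] = 4.0532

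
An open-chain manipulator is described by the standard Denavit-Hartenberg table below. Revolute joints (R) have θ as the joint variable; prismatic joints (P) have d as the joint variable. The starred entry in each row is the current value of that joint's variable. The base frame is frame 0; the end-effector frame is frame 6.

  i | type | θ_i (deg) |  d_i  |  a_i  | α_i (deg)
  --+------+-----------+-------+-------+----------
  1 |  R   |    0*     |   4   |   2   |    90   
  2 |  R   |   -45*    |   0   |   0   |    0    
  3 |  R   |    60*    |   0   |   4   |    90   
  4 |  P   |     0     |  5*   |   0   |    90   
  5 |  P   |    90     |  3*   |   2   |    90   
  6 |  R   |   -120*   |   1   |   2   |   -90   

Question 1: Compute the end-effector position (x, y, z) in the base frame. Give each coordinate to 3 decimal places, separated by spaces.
after link 1: o_1 = (2.0000, 0.0000, 4.0000)
after link 2: o_2 = (2.0000, 0.0000, 4.0000)
after link 3: o_3 = (5.8637, 0.0000, 5.0353)
after link 4: o_4 = (7.1578, -0.0000, 0.2056)
after link 5: o_5 = (7.6754, 3.0000, -1.7262)
after link 6: o_6 = (8.3825, 1.2679, -0.5015)

8.383 1.268 -0.501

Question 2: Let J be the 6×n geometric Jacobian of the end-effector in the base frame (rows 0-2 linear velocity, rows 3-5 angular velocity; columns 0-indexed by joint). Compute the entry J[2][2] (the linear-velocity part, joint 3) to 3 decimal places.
axis z_2 = (0.0000,-1.0000,0.0000); lever o_n−o_2 = (6.3825,1.2679,-4.5015)
cross product → J_v[:, 2] = (4.5015,0.0000,6.3825)
J_ω[:, 2] = z_2
entry J[2][2] = 6.3825

6.383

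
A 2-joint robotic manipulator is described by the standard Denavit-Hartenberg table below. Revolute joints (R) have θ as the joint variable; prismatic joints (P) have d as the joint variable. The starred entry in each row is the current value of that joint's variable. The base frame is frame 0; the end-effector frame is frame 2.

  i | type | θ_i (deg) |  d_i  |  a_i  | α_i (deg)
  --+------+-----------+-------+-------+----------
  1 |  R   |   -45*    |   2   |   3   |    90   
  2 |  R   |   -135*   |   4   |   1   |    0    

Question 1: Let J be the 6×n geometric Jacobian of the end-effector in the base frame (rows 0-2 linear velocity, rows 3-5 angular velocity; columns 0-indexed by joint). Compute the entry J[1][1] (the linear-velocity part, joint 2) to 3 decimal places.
-0.500

axis z_1 = (-0.7071,-0.7071,0.0000); lever o_n−o_1 = (-3.3284,-2.3284,-0.7071)
cross product → J_v[:, 1] = (0.5000,-0.5000,-0.7071)
J_ω[:, 1] = z_1
entry J[1][1] = -0.5000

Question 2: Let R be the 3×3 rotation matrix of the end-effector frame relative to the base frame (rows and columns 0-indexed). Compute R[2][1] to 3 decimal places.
End-effector y-axis (col 1 of R) = (0.5000,-0.5000,-0.7071)
R[2][1] = -0.7071

-0.707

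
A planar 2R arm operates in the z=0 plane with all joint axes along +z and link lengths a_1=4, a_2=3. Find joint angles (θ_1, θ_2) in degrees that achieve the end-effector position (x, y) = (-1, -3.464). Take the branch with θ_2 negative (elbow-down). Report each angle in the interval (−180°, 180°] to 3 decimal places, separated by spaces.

cos θ_2 = (12.9993−4²−3²)/(2·4·3) = -0.5000; θ_2 = -120.0019° (elbow-down)
β = atan2(-3.4640,-1.0000) = -106.1026°; ψ = atan2(-2.5980,2.4999) = -46.1026°
θ_1 = β − ψ = -60.0000°

-60.000 -120.002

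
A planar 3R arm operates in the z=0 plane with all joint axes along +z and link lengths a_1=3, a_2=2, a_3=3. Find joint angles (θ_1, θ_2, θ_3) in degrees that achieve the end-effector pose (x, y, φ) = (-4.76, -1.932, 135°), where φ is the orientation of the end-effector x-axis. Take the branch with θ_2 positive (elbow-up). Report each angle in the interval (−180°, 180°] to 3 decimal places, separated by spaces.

-134.997 30.003 -120.005

wrist centre = target − a_3·(cos φ, sin φ) = (-2.6387, -4.0533)
cos θ_2 = (23.3920−3²−2²)/(2·3·2) = 0.8660; θ_2 = 30.0026° (elbow-up)
β = atan2(-4.0533,-2.6387) = -123.0638°; ψ = atan2(1.0001,4.7320) = 11.9335°
θ_1 = β − ψ = -134.9973°
θ_3 = φ − θ_1 − θ_2 = -120.0053° (wrapped to (-180°,180°])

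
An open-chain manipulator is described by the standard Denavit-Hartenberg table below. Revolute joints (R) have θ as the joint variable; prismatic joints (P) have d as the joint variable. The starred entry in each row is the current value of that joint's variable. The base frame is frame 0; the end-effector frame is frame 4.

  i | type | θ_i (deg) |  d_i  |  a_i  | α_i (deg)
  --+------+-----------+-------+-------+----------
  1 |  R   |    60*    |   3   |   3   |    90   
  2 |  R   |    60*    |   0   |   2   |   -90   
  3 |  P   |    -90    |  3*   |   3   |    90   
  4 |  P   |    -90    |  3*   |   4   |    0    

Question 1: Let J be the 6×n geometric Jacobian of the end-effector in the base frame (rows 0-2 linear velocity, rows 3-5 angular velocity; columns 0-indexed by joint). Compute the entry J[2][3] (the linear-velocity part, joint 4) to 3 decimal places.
prismatic axis z_3 = (-0.2500,-0.4330,-0.8660)
J_v[:, 3] = z_3; J_ω[:, 3] = (0,0,0)
entry J[2][3] = -0.8660

-0.866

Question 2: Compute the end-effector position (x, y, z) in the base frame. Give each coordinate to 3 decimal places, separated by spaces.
4.281 1.415 1.634

after link 1: o_1 = (1.5000, 2.5981, 3.0000)
after link 2: o_2 = (2.0000, 3.4641, 4.7321)
after link 3: o_3 = (3.2990, -0.2859, 6.2321)
after link 4: o_4 = (4.2811, 1.4151, 1.6340)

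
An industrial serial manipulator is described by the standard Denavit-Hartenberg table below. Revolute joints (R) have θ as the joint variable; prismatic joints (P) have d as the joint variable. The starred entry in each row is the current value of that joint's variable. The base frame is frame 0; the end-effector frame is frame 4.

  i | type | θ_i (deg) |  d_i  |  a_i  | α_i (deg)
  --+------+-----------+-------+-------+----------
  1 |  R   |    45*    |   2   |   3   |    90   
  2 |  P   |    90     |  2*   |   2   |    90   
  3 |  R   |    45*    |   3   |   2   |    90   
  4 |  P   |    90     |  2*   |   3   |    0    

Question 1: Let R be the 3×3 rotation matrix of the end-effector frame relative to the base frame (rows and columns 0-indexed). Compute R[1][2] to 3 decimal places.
0.500

End-effector z-axis (col 2 of R) = (-0.5000,0.5000,0.7071)
R[1][2] = 0.5000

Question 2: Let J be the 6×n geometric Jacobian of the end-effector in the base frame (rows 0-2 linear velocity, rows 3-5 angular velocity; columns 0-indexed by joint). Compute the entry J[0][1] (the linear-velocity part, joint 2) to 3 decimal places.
0.707

prismatic axis z_1 = (0.7071,-0.7071,0.0000)
J_v[:, 1] = z_1; J_ω[:, 1] = (0,0,0)
entry J[0][1] = 0.7071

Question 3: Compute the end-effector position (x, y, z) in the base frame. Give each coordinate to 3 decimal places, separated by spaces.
7.778 4.950 6.828

after link 1: o_1 = (2.1213, 2.1213, 2.0000)
after link 2: o_2 = (3.5355, 0.7071, 4.0000)
after link 3: o_3 = (6.6569, 1.8284, 5.4142)
after link 4: o_4 = (7.7782, 4.9497, 6.8284)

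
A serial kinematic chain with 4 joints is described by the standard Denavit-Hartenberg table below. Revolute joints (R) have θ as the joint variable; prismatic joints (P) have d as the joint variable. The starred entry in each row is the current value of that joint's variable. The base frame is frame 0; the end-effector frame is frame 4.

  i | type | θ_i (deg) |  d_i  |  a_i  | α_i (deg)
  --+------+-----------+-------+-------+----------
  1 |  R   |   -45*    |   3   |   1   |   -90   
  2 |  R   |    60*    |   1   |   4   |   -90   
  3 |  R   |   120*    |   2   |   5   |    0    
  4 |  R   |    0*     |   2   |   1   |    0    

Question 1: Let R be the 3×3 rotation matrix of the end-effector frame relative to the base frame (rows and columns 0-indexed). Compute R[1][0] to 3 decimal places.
End-effector x-axis (col 0 of R) = (-0.7891,-0.4356,0.4330)
R[1][0] = -0.4356

-0.436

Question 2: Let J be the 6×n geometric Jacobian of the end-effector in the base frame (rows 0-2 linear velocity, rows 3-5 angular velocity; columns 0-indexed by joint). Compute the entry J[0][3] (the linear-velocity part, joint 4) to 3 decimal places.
axis z_3 = (-0.6124,0.6124,-0.5000); lever o_n−o_3 = (-2.0139,0.7891,-0.5670)
cross product → J_v[:, 3] = (0.0474,0.6597,0.7500)
J_ω[:, 3] = z_3
entry J[0][3] = 0.0474

0.047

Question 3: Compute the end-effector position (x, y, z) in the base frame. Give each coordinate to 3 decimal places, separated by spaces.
after link 1: o_1 = (0.7071, -0.7071, 3.0000)
after link 2: o_2 = (2.8284, -1.4142, -0.4641)
after link 3: o_3 = (-2.3421, -2.3674, 0.7010)
after link 4: o_4 = (-4.3560, -1.5783, 0.1340)

-4.356 -1.578 0.134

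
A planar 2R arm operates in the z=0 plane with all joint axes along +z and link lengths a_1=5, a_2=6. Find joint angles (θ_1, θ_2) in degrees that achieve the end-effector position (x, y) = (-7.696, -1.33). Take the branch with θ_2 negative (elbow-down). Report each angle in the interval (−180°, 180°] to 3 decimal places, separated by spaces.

-119.999 -90.003

cos θ_2 = (60.9973−5²−6²)/(2·5·6) = -0.0000; θ_2 = -90.0026° (elbow-down)
β = atan2(-1.3300,-7.6960) = -170.1952°; ψ = atan2(-6.0000,4.9997) = -50.1959°
θ_1 = β − ψ = -119.9992°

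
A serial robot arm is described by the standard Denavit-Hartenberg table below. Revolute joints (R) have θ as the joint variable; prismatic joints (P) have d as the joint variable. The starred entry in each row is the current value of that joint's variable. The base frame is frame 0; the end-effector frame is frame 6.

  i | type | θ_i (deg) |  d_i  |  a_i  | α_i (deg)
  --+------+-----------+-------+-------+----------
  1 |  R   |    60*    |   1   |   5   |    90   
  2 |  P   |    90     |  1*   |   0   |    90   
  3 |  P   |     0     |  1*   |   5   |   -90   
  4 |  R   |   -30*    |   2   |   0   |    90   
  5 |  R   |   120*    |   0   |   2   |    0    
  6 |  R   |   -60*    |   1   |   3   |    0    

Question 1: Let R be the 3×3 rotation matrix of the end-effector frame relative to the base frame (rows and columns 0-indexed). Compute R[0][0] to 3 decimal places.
0.875

End-effector x-axis (col 0 of R) = (0.8750,-0.2165,0.4330)
R[0][0] = 0.8750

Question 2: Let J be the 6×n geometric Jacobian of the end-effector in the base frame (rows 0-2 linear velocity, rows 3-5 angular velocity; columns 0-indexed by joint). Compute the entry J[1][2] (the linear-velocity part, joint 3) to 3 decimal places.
0.866

prismatic axis z_2 = (0.5000,0.8660,-0.0000)
J_v[:, 2] = z_2; J_ω[:, 2] = (0,0,0)
entry J[1][2] = 0.8660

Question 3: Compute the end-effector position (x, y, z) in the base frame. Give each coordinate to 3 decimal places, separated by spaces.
9.906 2.498 5.933

after link 1: o_1 = (2.5000, 4.3301, 1.0000)
after link 2: o_2 = (3.3660, 3.8301, 1.0000)
after link 3: o_3 = (3.8660, 4.6962, 6.0000)
after link 4: o_4 = (5.5981, 3.6962, 6.0000)
after link 5: o_5 = (6.8481, 2.3971, 5.1340)
after link 6: o_6 = (9.9061, 2.4976, 5.9330)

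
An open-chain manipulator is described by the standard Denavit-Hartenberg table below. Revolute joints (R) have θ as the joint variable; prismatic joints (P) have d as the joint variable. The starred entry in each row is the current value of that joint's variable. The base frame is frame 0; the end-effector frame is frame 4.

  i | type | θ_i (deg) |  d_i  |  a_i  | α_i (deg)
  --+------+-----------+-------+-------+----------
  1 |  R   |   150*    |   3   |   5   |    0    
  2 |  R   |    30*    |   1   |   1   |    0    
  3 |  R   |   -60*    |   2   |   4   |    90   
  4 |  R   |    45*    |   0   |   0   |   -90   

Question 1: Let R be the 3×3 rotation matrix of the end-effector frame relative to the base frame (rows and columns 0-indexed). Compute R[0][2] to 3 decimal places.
End-effector z-axis (col 2 of R) = (0.3536,-0.6124,0.7071)
R[0][2] = 0.3536

0.354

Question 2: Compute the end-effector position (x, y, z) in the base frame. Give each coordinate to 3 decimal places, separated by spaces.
after link 1: o_1 = (-4.3301, 2.5000, 3.0000)
after link 2: o_2 = (-5.3301, 2.5000, 4.0000)
after link 3: o_3 = (-7.3301, 5.9641, 6.0000)
after link 4: o_4 = (-7.3301, 5.9641, 6.0000)

-7.330 5.964 6.000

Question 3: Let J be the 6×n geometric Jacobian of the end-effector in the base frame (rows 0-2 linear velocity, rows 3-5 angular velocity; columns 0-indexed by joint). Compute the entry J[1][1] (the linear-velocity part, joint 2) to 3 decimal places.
axis z_1 = (0.0000,0.0000,1.0000); lever o_n−o_1 = (-3.0000,3.4641,3.0000)
cross product → J_v[:, 1] = (-3.4641,-3.0000,0.0000)
J_ω[:, 1] = z_1
entry J[1][1] = -3.0000

-3.000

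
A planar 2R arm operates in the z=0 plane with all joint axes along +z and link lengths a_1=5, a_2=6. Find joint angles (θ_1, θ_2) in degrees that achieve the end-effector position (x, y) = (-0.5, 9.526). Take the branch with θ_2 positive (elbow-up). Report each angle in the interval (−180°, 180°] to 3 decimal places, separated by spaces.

cos θ_2 = (90.9947−5²−6²)/(2·5·6) = 0.4999; θ_2 = 60.0059° (elbow-up)
β = atan2(9.5260,-0.5000) = 93.0046°; ψ = atan2(5.1965,7.9995) = 33.0078°
θ_1 = β − ψ = 59.9968°

59.997 60.006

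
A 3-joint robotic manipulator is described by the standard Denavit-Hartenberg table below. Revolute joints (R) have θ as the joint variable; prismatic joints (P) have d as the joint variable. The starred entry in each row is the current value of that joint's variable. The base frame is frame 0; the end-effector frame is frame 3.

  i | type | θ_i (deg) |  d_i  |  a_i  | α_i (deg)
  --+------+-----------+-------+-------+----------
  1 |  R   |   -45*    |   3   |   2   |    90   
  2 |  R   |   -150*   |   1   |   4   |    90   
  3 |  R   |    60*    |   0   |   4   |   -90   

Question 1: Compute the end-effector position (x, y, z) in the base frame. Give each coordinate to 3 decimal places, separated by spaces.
after link 1: o_1 = (1.4142, -1.4142, 3.0000)
after link 2: o_2 = (-1.7424, 0.3282, 1.0000)
after link 3: o_3 = (-5.4166, -0.8966, 0.0000)

-5.417 -0.897 0.000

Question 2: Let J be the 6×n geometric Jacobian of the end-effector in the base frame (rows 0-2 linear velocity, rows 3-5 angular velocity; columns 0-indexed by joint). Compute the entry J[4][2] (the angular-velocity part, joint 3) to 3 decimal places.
0.354

axis z_2 = (-0.3536,0.3536,0.8660); lever o_n−o_2 = (-3.6742,-1.2247,-1.0000)
cross product → J_v[:, 2] = (0.7071,-3.5355,1.7321)
J_ω[:, 2] = z_2
entry J[4][2] = 0.3536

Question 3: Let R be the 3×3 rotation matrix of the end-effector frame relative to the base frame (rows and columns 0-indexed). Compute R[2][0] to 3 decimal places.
End-effector x-axis (col 0 of R) = (-0.9186,-0.3062,-0.2500)
R[2][0] = -0.2500

-0.250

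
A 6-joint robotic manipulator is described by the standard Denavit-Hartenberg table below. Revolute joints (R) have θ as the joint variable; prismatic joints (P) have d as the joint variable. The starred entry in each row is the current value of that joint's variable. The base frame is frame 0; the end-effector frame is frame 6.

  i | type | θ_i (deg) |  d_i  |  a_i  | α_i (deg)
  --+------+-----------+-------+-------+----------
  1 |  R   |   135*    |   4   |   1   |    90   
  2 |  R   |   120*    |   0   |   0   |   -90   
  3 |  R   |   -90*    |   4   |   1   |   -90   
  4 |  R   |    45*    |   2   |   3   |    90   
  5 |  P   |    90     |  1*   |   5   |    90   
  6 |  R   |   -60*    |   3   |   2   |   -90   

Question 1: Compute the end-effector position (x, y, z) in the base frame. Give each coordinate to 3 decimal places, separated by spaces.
after link 1: o_1 = (-0.7071, 0.7071, 4.0000)
after link 2: o_2 = (-0.7071, 0.7071, 4.0000)
after link 3: o_3 = (2.4495, -1.0353, 2.0000)
after link 4: o_4 = (3.3576, 1.0567, 4.7927)
after link 5: o_5 = (6.0583, -0.6441, 8.7693)
after link 6: o_6 = (4.9968, 1.6853, 11.3083)

4.997 1.685 11.308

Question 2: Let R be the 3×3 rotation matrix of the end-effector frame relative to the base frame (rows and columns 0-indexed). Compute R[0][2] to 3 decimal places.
0.773

End-effector z-axis (col 2 of R) = (0.7727,-0.2727,0.5732)
R[0][2] = 0.7727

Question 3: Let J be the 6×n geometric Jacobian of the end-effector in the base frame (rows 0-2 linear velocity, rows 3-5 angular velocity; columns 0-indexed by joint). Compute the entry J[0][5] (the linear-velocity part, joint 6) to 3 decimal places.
1.545

axis z_5 = (0.0670,0.9330,0.3536); lever o_n−o_5 = (-1.0615,2.3295,2.5391)
cross product → J_v[:, 5] = (1.5454,-0.5454,1.1464)
J_ω[:, 5] = z_5
entry J[0][5] = 1.5454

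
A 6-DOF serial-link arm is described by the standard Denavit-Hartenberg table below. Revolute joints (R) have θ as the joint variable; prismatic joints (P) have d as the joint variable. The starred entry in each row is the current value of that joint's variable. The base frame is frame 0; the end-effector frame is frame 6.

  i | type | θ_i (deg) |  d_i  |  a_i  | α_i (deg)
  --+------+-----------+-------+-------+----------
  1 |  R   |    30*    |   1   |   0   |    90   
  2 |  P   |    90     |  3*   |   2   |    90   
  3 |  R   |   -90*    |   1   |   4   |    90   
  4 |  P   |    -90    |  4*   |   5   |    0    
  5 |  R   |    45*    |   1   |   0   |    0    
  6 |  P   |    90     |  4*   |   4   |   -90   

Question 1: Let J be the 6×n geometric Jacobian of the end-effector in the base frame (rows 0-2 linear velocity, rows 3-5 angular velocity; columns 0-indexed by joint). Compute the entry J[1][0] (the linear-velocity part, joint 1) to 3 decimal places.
-2.929

axis z_0 = ẑ; lever o_n−o_0 = (-2.9288,2.7297,-6.0000)
cross product → J_v[:, 0] = (-2.7297,-2.9288,0.0000)
J_ω[:, 0] = z_0
entry J[1][0] = -2.9288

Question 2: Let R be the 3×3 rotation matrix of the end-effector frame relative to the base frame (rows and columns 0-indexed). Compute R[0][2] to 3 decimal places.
End-effector z-axis (col 2 of R) = (0.9659,-0.2588,-0.0000)
R[0][2] = 0.9659

0.966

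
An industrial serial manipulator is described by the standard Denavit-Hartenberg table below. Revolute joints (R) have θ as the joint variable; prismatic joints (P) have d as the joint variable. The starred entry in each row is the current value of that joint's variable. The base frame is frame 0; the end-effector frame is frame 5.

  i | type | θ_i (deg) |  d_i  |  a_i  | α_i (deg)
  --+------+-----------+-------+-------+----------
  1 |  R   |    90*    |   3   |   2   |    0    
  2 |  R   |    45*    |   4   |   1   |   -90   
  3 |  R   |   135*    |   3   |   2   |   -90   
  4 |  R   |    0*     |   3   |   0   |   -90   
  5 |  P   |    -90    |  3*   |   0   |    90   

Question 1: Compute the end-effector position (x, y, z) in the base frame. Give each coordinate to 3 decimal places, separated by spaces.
1.793 0.207 7.707

after link 1: o_1 = (0.0000, 2.0000, 3.0000)
after link 2: o_2 = (-0.7071, 2.7071, 7.0000)
after link 3: o_3 = (-1.8284, -0.4142, 5.5858)
after link 4: o_4 = (-0.3284, -1.9142, 7.7071)
after link 5: o_5 = (1.7929, 0.2071, 7.7071)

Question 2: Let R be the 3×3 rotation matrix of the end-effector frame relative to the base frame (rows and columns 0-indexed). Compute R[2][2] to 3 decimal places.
0.707

End-effector z-axis (col 2 of R) = (-0.5000,0.5000,0.7071)
R[2][2] = 0.7071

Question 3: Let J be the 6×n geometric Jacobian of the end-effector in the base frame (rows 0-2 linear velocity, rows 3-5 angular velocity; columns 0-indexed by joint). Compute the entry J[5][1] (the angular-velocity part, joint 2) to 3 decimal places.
axis z_1 = (0.0000,0.0000,1.0000); lever o_n−o_1 = (1.7929,-1.7929,4.7071)
cross product → J_v[:, 1] = (1.7929,1.7929,-0.0000)
J_ω[:, 1] = z_1
entry J[5][1] = 1.0000

1.000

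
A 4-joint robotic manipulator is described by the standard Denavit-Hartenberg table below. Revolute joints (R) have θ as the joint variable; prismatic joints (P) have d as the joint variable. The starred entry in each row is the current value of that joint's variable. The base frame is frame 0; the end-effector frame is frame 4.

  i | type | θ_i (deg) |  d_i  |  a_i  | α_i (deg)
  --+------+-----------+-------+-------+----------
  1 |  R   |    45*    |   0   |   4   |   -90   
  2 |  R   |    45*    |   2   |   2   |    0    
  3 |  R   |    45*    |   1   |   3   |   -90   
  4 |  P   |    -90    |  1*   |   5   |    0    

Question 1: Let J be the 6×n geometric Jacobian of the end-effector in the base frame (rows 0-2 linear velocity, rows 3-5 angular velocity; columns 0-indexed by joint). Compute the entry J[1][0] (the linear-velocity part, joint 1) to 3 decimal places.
-2.536

axis z_0 = ẑ; lever o_n−o_0 = (-2.5355,8.7782,-4.4142)
cross product → J_v[:, 0] = (-8.7782,-2.5355,0.0000)
J_ω[:, 0] = z_0
entry J[1][0] = -2.5355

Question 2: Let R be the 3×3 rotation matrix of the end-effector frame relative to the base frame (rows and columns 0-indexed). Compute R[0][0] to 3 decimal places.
End-effector x-axis (col 0 of R) = (-0.7071,0.7071,0.0000)
R[0][0] = -0.7071

-0.707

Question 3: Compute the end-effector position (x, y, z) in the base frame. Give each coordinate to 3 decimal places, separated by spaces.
-2.536 8.778 -4.414

after link 1: o_1 = (2.8284, 2.8284, 0.0000)
after link 2: o_2 = (2.4142, 5.2426, -1.4142)
after link 3: o_3 = (1.7071, 5.9497, -4.4142)
after link 4: o_4 = (-2.5355, 8.7782, -4.4142)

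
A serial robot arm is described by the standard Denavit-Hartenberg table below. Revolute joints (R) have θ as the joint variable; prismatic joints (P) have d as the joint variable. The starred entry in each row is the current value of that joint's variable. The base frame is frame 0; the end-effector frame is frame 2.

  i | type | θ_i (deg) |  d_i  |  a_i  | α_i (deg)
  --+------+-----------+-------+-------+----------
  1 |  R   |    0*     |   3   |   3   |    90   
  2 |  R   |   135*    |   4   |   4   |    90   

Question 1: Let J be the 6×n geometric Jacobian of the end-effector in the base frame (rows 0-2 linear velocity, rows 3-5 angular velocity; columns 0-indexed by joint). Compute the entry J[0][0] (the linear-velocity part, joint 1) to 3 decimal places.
4.000

axis z_0 = ẑ; lever o_n−o_0 = (0.1716,-4.0000,5.8284)
cross product → J_v[:, 0] = (4.0000,0.1716,-0.0000)
J_ω[:, 0] = z_0
entry J[0][0] = 4.0000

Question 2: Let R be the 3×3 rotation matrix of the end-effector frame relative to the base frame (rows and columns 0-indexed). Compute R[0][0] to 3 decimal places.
End-effector x-axis (col 0 of R) = (-0.7071,0.0000,0.7071)
R[0][0] = -0.7071

-0.707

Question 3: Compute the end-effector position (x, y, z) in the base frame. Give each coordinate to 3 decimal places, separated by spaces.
after link 1: o_1 = (3.0000, 0.0000, 3.0000)
after link 2: o_2 = (0.1716, -4.0000, 5.8284)

0.172 -4.000 5.828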